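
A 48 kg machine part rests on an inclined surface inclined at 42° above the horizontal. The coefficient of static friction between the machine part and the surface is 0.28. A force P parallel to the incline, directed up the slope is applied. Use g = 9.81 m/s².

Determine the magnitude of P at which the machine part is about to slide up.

P ≈ 413 N

At impending motion up the slope, friction acts down-slope at its limit: f = μ_s N.
P is parallel to the surface, so N = m g cos θ = 350 N.
Along the incline: P = m g sin θ + μ_s N = 315 + 0.28×350 = 413 N.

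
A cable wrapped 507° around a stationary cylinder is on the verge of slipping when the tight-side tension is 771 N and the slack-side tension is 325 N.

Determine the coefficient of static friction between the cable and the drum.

μ ≈ 0.0976

T₂/T₁ = e^{μβ} → μ = ln(T₂/T₁)/β.
β = 507° = 8.849 rad.
μ = ln(771/325)/8.849 = ln(2.372)/8.849 = 0.0976.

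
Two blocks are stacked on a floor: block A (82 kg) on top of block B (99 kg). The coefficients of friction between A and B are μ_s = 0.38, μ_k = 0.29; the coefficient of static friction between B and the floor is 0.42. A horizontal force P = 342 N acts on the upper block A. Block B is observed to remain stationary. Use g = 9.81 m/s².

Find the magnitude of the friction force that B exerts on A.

Between the blocks, N₁ = m_A g = 804.4 N.
Maximum static friction on A from B: μ_s N₁ = 0.38×804.4 = 305.7 N.
P = 342 N exceeds that limit, so A slips over B and the interface friction becomes kinetic: f₁ = μ_k N₁ = 0.29×804.4 = 233 N.
B experiences an equal 233 N forward from A (third law). B is in equilibrium, so the floor supplies f₂ = 233 N of static friction (limit μ_s(m_A+m_B)g = 745.8 N, not exceeded).

f ≈ 233 N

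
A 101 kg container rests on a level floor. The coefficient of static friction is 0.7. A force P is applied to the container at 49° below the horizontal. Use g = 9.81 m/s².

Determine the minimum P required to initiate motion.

P ≈ 5430 N

N = m g + P sin α (the push presses the container into the level floor).
At impending slip, P cos α = μ_s N = μ_s (m g + P sin α).
Solving: P (cos α − μ_s sin α) = μ_s m g → P = 0.7×991/(cos 49° − 0.7 sin 49°) = 694/0.1278 = 5430 N.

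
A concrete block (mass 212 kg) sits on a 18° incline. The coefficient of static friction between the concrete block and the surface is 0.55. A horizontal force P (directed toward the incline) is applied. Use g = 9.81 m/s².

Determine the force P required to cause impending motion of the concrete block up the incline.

At impending motion up the slope, friction acts down-slope at its limit: f = μ_s N.
Perpendicular to the incline: N = m g cos θ + P sin θ.
Along the incline: P cos θ = m g sin θ + μ_s N = m g sin θ + μ_s (m g cos θ + P sin θ).
Solving, P (cos θ − μ_s sin θ) = m g (sin θ + μ_s cos θ), so P = 212×9.81×(sin 18° + 0.55 cos 18°)/(cos 18° − 0.55 sin 18°) = 2080×0.8321/0.7811 = 2220 N.

P ≈ 2220 N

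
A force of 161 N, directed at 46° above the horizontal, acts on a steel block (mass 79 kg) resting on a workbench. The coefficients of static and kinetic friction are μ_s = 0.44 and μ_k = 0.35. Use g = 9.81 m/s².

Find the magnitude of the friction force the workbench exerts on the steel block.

f ≈ 112 N

The vertical component of P reduces the normal force: N = m g − P sin α = 775 − 115.8 = 659.2 N.
Horizontally, friction must balance P cos α = 111.8 N.
The static-friction limit is μ_s N = 290 N.
Since 111.8 N does not exceed the limit, the steel block stays at rest and f = 112 N.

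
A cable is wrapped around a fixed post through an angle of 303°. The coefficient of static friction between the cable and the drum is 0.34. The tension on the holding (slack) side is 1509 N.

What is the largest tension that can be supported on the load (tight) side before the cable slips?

At impending slip the capstan equation gives T₂/T₁ = e^{μβ} with β in radians.
β = 303° × π/180 = 5.288 rad.
e^{μβ} = e^{0.34×5.288} = 6.038.
T₂ = T₁ · e^{μβ} = 1509 × 6.038 = 9110 N.

T_max ≈ 9110 N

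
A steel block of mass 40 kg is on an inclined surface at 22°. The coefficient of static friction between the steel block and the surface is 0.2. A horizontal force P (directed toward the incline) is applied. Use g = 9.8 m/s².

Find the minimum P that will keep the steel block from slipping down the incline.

The steel block tends to slide down (tan θ > μ_s), so at the point of impending slip friction acts up-slope at its limit: f = μ_s N.
Perpendicular to the incline: N = m g cos θ + P sin θ.
Along the incline: P cos θ + μ_s N = m g sin θ, i.e. P cos θ + μ_s (m g cos θ + P sin θ) = m g sin θ.
Solving, P (cos θ + μ_s sin θ) = m g (sin θ − μ_s cos θ), so P = 392×0.1892/1.002 = 74 N.

P_min ≈ 74 N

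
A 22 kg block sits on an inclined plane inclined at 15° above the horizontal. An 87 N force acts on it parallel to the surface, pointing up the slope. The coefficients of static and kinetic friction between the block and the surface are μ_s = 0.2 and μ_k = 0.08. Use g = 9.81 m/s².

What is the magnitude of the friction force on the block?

f ≈ 31.1 N (down the incline)

Perpendicular to the surface, N = m g cos θ = 22·9.81·cos 15° = 208.5 N.
Parallel to the incline, ΣF = 0 gives f = m g sin θ − P = 55.86 − 87 = -31.14 N (up-slope positive).
The static-friction ceiling is μ_s N = 0.2 × 208.5 = 41.69 N.
Since |-31.14| ≤ 41.69 N, static friction is sufficient; f equals the required value, not μ_s N.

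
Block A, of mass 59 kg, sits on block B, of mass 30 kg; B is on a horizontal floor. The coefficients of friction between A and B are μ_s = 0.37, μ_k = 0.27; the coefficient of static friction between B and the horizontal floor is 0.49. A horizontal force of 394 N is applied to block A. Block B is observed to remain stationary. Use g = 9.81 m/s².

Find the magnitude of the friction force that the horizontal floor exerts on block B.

Normal force at the A–B interface: N₁ = m_A g = 578.8 N.
Maximum static friction on A from B: μ_s N₁ = 0.37×578.8 = 214.2 N.
P = 394 N exceeds that limit, so A slips over B and the interface friction becomes kinetic: f₁ = μ_k N₁ = 0.27×578.8 = 156 N.
B experiences an equal 156 N forward from A (third law). B is in equilibrium, so the floor supplies f₂ = 156 N of static friction (limit μ_s(m_A+m_B)g = 427.8 N, not exceeded).

f ≈ 156 N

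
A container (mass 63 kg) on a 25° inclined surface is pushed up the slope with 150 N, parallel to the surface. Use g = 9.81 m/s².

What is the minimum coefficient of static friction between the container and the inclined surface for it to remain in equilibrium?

μ_s,min ≈ 0.199

N = m g cos θ = 560.1 N.
Friction must make up the shortfall along the incline: f = m g sin θ − P = 261.2 − 150 = 111.2 N.
At the threshold f = μ_s N, so μ_s,min = 111.2/560.1 = 0.199.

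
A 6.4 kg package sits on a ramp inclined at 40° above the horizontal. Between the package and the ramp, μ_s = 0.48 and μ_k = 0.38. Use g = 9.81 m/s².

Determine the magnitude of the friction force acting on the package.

Perpendicular to the surface, N = m g cos θ = 6.4·9.81·cos 40° = 48.1 N.
For equilibrium along the incline, friction must balance the weight component: f = m g sin θ = 40.36 N up the slope.
Static friction can supply at most μ_s N = 23.09 N.
Since |40.36| > 23.09 N, static friction cannot hold it; the package slides down the incline and kinetic friction applies: f = μ_k N = 0.38 × 48.1 = 18.3 N.

f ≈ 18.3 N (up the incline)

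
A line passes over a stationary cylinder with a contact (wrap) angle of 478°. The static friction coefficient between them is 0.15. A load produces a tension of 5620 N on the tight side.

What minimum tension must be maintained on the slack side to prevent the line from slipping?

Capstan equation at impending slip: T_tight/T_slack = e^{μβ}.
β = 478° = 8.343 rad; e^{μβ} = e^{0.15×8.343} = 3.495.
T_slack = T_tight / e^{μβ} = 5620 / 3.495 = 1610 N.

T_min ≈ 1610 N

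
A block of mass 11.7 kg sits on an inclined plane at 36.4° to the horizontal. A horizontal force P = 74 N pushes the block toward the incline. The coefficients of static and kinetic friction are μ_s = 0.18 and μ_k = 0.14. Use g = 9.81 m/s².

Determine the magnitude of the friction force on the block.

Resolve perpendicular to the incline: N = m g cos θ + P sin θ = 11.7×9.81×cos 36.4° + 74×sin 36.4° = 136.3 N.
Along the incline, the net driving force (taking up-slope positive) is P cos θ − m g sin θ = 59.56 − 68.11 = -8.549 N, so equilibrium requires friction f = 8.549 N (up-slope).
The limit of static friction is μ_s N = 24.53 N.
Since 8.549 N is within the 24.53 N limit, the block stays put and friction is exactly 8.55 N.

f ≈ 8.55 N (up the incline)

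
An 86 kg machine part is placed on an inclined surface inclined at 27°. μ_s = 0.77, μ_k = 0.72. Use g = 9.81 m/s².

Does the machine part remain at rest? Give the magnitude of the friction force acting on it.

N = m g cos θ = 752 N.
Down-slope weight component: m g sin θ = 383 N.
μ_s N = 579 N.
383 ≤ 579 N, so it stays put; friction = 383 N.

f ≈ 383 N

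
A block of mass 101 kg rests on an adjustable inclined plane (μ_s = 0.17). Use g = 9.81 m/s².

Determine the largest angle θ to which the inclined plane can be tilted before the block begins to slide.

θ_max ≈ 9.65°

At the slip threshold, m g sin θ = μ_s · m g cos θ, so tan θ = μ_s.
θ_max = arctan(0.17) = 9.65°.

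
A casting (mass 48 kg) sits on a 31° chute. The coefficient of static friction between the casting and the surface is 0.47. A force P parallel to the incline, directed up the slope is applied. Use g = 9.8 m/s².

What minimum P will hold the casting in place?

P_min ≈ 52.8 N

The casting tends to slide down (tan θ > μ_s), so at the point of impending slip friction acts up-slope at its limit: f = μ_s N.
P is parallel to the surface, so N = m g cos θ = 403 N.
Along the incline: P + μ_s N = m g sin θ, so P = 242 − 0.47×403 = 52.8 N.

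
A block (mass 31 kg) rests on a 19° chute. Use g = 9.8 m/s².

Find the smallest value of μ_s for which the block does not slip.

μ_s,min ≈ 0.344

At the slip threshold m g sin θ = μ_s m g cos θ, so μ_s,min = tan θ.
μ_s,min = tan 19° = 0.344.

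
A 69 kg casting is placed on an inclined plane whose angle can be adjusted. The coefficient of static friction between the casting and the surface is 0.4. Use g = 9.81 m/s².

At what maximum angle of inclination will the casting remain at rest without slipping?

At the slip threshold, m g sin θ = μ_s · m g cos θ, so tan θ = μ_s.
θ_max = arctan(0.4) = 21.8°.

θ_max ≈ 21.8°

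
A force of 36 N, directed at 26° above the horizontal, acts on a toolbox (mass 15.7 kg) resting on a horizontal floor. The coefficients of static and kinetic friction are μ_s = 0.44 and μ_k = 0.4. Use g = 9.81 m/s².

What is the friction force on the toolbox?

The vertical component of P reduces the normal force: N = m g − P sin α = 154 − 15.78 = 138.2 N.
Horizontally, friction must balance P cos α = 32.36 N.
The static-friction limit is μ_s N = 60.82 N.
Since 32.36 N does not exceed the limit, the toolbox stays at rest and f = 32.4 N.

f ≈ 32.4 N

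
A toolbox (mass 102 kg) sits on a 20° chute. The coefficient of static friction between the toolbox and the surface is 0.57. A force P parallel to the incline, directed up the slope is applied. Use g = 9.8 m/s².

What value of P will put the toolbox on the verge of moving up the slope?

P ≈ 877 N

At impending motion up the slope, friction acts down-slope at its limit: f = μ_s N.
P is parallel to the surface, so N = m g cos θ = 939 N.
Along the incline: P = m g sin θ + μ_s N = 342 + 0.57×939 = 877 N.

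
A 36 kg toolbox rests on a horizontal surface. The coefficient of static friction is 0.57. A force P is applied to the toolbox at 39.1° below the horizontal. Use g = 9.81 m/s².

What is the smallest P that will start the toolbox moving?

N = m g + P sin α (the push presses the toolbox into the horizontal surface).
At impending slip, P cos α = μ_s N = μ_s (m g + P sin α).
Solving: P (cos α − μ_s sin α) = μ_s m g → P = 0.57×353/(cos 39.1° − 0.57 sin 39.1°) = 201/0.4166 = 483 N.

P ≈ 483 N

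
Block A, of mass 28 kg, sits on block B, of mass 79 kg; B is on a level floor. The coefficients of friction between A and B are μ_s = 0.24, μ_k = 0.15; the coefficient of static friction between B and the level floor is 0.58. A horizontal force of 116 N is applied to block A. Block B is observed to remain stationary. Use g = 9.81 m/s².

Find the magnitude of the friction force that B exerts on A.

Between the blocks, N₁ = m_A g = 274.7 N.
So the A–B interface can sustain at most μ_s N₁ = 65.92 N of static friction.
Since P = 116 N > 65.92 N, A slides on B; the A–B friction is kinetic: f₁ = μ_k N₁ = 0.15×274.7 = 41.2 N.
B experiences an equal 41.2 N forward from A (third law). B is in equilibrium, so the floor supplies f₂ = 41.2 N of static friction (limit μ_s(m_A+m_B)g = 608.8 N, not exceeded).

f ≈ 41.2 N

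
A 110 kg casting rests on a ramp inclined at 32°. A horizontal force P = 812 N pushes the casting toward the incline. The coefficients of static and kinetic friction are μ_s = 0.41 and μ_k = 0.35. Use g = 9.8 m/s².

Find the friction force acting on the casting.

Resolve perpendicular to the incline: N = m g cos θ + P sin θ = 110×9.8×cos 32° + 812×sin 32° = 1344 N.
Along the incline, the net driving force (taking up-slope positive) is P cos θ − m g sin θ = 688.6 − 571.3 = 117.4 N, so equilibrium requires friction f = -117.4 N (down-slope).
Maximum static friction: μ_s N = 0.41 × 1344 = 551.2 N.
Since 117.4 N is within the 551.2 N limit, the casting stays put and friction is exactly 117 N.

f ≈ 117 N (down the incline)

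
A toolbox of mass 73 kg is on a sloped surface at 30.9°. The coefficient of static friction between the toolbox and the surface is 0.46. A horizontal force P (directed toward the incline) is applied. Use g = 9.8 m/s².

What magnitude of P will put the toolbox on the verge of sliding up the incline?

P ≈ 1040 N

At impending motion up the slope, friction acts down-slope at its limit: f = μ_s N.
Perpendicular to the incline: N = m g cos θ + P sin θ.
Along the incline: P cos θ = m g sin θ + μ_s N = m g sin θ + μ_s (m g cos θ + P sin θ).
Solving, P (cos θ − μ_s sin θ) = m g (sin θ + μ_s cos θ), so P = 73×9.8×(sin 30.9° + 0.46 cos 30.9°)/(cos 30.9° − 0.46 sin 30.9°) = 715×0.9083/0.6218 = 1040 N.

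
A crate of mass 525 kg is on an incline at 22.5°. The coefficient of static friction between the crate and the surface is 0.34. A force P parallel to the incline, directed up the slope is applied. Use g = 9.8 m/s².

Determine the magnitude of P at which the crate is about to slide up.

P ≈ 3590 N

At impending motion up the slope, friction acts down-slope at its limit: f = μ_s N.
P is parallel to the surface, so N = m g cos θ = 4750 N.
Along the incline: P = m g sin θ + μ_s N = 1970 + 0.34×4750 = 3590 N.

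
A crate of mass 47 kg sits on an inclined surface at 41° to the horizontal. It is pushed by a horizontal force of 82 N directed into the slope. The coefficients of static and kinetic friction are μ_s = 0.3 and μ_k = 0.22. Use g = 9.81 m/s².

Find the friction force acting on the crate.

f ≈ 88.4 N (up the incline)

Normal direction: N = m g cos θ + P sin θ = 401.8 N.
Parallel to the incline: P cos θ − m g sin θ = 61.89 − 302.5 = -240.6 N; the friction needed to balance this is 240.6 N acting up the slope.
Maximum static friction: μ_s N = 0.3 × 401.8 = 120.5 N.
|f_req| = 240.6 > 120.5 N → the crate slides down the incline; f = μ_k N = 0.22 × 401.8 = 88.4 N.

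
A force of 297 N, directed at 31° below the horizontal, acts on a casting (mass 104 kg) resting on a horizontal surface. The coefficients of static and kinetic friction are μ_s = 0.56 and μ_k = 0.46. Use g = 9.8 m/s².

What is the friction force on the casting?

f ≈ 255 N

N = m g + P sin α = 1019 + 297×sin 31° = 1172 N.
Horizontally, friction must balance P cos α = 254.6 N.
μ_s N = 0.56 × 1172 = 656.4 N.
Since 254.6 N does not exceed the limit, the casting stays at rest and f = 255 N.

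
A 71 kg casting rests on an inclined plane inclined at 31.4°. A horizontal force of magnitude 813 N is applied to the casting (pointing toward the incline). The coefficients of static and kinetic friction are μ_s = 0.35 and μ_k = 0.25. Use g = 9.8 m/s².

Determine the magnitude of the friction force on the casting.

f ≈ 331 N (down the incline)

The horizontal push has a component P sin θ into the surface, so N = m g cos θ + P sin θ = 593.9 + 423.6 = 1017 N.
Along the incline, the net driving force (taking up-slope positive) is P cos θ − m g sin θ = 693.9 − 362.5 = 331.4 N, so equilibrium requires friction f = -331.4 N (down-slope).
Maximum static friction: μ_s N = 0.35 × 1017 = 356.1 N.
|f_req| = 331.4 ≤ 356.1 N → the casting is in equilibrium; friction equals the required value.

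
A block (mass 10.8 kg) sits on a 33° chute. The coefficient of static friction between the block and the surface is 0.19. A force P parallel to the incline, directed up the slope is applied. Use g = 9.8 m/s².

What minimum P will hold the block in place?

P_min ≈ 40.8 N

The block tends to slide down (tan θ > μ_s), so at the point of impending slip friction acts up-slope at its limit: f = μ_s N.
P is parallel to the surface, so N = m g cos θ = 88.8 N.
Along the incline: P + μ_s N = m g sin θ, so P = 57.6 − 0.19×88.8 = 40.8 N.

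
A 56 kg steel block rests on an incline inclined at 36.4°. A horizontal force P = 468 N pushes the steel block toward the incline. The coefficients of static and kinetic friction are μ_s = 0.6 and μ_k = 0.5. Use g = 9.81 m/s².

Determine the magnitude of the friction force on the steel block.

The horizontal push has a component P sin θ into the surface, so N = m g cos θ + P sin θ = 442.2 + 277.7 = 719.9 N.
Along the incline, the net driving force (taking up-slope positive) is P cos θ − m g sin θ = 376.7 − 326 = 50.69 N, so equilibrium requires friction f = -50.69 N (down-slope).
Maximum static friction: μ_s N = 0.6 × 719.9 = 431.9 N.
|f_req| = 50.69 ≤ 431.9 N → the steel block is in equilibrium; friction equals the required value.

f ≈ 50.7 N (down the incline)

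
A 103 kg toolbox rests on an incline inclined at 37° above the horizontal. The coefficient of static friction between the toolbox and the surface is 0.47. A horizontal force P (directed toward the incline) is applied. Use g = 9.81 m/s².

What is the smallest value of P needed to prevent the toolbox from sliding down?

P_min ≈ 212 N

The toolbox tends to slide down (tan θ > μ_s), so at the point of impending slip friction acts up-slope at its limit: f = μ_s N.
Perpendicular to the incline: N = m g cos θ + P sin θ.
Along the incline: P cos θ + μ_s N = m g sin θ, i.e. P cos θ + μ_s (m g cos θ + P sin θ) = m g sin θ.
Solving, P (cos θ + μ_s sin θ) = m g (sin θ − μ_s cos θ), so P = 1010×0.2265/1.081 = 212 N.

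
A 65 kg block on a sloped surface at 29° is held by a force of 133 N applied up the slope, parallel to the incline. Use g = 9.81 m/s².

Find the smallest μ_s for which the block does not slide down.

N = m g cos θ = 557.7 N.
Friction must make up the shortfall along the incline: f = m g sin θ − P = 309.1 − 133 = 176.1 N.
At the threshold f = μ_s N, so μ_s,min = 176.1/557.7 = 0.316.

μ_s,min ≈ 0.316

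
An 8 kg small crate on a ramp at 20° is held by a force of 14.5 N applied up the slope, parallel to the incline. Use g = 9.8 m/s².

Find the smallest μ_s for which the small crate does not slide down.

N = m g cos θ = 73.67 N.
Friction must make up the shortfall along the incline: f = m g sin θ − P = 26.81 − 14.5 = 12.31 N.
At the threshold f = μ_s N, so μ_s,min = 12.31/73.67 = 0.167.

μ_s,min ≈ 0.167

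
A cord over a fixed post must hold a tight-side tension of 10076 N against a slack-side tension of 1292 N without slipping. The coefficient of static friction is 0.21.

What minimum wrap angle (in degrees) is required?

β_min ≈ 560°

T₂/T₁ = e^{μβ} → β = ln(T₂/T₁)/μ.
β = ln(10076/1292)/0.21 = 2.054/0.21 = 9.781 rad.
In degrees: β = 9.781 × 180/π = 560°.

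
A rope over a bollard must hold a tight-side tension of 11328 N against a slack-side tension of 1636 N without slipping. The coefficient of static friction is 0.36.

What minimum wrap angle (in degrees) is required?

T₂/T₁ = e^{μβ} → β = ln(T₂/T₁)/μ.
β = ln(11328/1636)/0.36 = 1.935/0.36 = 5.375 rad.
In degrees: β = 5.375 × 180/π = 308°.

β_min ≈ 308°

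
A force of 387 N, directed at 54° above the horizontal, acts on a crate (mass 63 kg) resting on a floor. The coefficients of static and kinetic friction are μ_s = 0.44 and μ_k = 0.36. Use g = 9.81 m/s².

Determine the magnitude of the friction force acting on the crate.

Vertical equilibrium gives N = m g − P sin α = 304.9 N.
For equilibrium, f = P cos α = 387×cos 54° = 227.5 N.
The static-friction limit is μ_s N = 134.2 N.
The required friction exceeds μ_s N, so the crate moves and f = μ_k N = 110 N.

f ≈ 110 N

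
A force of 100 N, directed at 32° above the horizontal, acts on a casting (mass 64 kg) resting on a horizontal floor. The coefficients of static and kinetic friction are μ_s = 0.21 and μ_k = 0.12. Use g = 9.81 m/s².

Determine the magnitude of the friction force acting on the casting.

f ≈ 84.8 N

The vertical component of P reduces the normal force: N = m g − P sin α = 627.8 − 52.99 = 574.8 N.
The horizontal driving force is P cos α = 84.8 N, so equilibrium needs friction f = 84.8 N.
μ_s N = 0.21 × 574.8 = 120.7 N.
84.8 ≤ 120.7 N → static; friction equals the required 84.8 N.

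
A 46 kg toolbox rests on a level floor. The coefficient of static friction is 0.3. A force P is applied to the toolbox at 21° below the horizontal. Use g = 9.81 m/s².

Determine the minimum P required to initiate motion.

P ≈ 164 N

N = m g + P sin α (the push presses the toolbox into the level floor).
At impending slip, P cos α = μ_s N = μ_s (m g + P sin α).
Solving: P (cos α − μ_s sin α) = μ_s m g → P = 0.3×451/(cos 21° − 0.3 sin 21°) = 135/0.8261 = 164 N.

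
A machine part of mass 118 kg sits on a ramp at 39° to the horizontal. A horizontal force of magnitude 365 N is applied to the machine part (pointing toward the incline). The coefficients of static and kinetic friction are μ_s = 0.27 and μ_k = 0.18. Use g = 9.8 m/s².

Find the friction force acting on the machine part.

f ≈ 203 N (up the incline)

The horizontal push has a component P sin θ into the surface, so N = m g cos θ + P sin θ = 898.7 + 229.7 = 1128 N.
Parallel to the incline: P cos θ − m g sin θ = 283.7 − 727.7 = -444.1 N; the friction needed to balance this is 444.1 N acting up the slope.
Maximum static friction: μ_s N = 0.27 × 1128 = 304.7 N.
The required 444.1 N exceeds the static limit, so the machine part slides down-slope and f = μ_k N = 0.18×1128 = 203 N.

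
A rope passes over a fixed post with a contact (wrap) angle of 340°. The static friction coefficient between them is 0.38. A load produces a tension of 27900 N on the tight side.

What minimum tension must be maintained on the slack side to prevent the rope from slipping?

T_min ≈ 2930 N

Capstan equation at impending slip: T_tight/T_slack = e^{μβ}.
β = 340° = 5.934 rad; e^{μβ} = e^{0.38×5.934} = 9.535.
T_slack = T_tight / e^{μβ} = 27900 / 9.535 = 2930 N.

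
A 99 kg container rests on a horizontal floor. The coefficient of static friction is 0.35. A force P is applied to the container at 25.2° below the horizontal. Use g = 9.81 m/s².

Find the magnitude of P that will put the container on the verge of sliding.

P ≈ 450 N

N = m g + P sin α (the push presses the container into the horizontal floor).
At impending slip, P cos α = μ_s N = μ_s (m g + P sin α).
Solving: P (cos α − μ_s sin α) = μ_s m g → P = 0.35×971/(cos 25.2° − 0.35 sin 25.2°) = 340/0.7558 = 450 N.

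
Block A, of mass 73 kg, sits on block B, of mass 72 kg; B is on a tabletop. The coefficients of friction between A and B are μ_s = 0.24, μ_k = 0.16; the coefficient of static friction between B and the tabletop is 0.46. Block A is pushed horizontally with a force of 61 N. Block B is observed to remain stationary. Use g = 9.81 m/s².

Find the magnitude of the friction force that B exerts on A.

Normal force at the A–B interface: N₁ = m_A g = 716.1 N.
So the A–B interface can sustain at most μ_s N₁ = 171.9 N of static friction.
P = 61 N is within that limit, so A and B move together (both at rest); the A–B friction is simply f₁ = P = 61 N.
By Newton's third law B feels 61 N forward from A. With B stationary, the floor's static friction on B balances it: f₂ = 61 N (well within μ_s(m_A+m_B)g = 654.3 N).

f ≈ 61 N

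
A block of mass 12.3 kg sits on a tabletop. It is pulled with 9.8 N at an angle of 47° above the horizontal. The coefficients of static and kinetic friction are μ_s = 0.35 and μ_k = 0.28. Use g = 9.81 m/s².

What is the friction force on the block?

f ≈ 6.68 N

The vertical component of P reduces the normal force: N = m g − P sin α = 120.7 − 7.167 = 113.5 N.
The horizontal driving force is P cos α = 6.684 N, so equilibrium needs friction f = 6.684 N.
The static-friction limit is μ_s N = 39.72 N.
6.684 ≤ 39.72 N → static; friction equals the required 6.68 N.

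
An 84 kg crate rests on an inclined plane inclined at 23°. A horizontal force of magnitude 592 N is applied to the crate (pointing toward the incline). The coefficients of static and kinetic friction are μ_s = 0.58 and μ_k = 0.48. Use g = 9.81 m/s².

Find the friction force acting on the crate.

Normal direction: N = m g cos θ + P sin θ = 989.8 N.
Along the incline, the net driving force (taking up-slope positive) is P cos θ − m g sin θ = 544.9 − 322 = 223 N, so equilibrium requires friction f = -223 N (down-slope).
The limit of static friction is μ_s N = 574.1 N.
|f_req| = 223 ≤ 574.1 N → the crate is in equilibrium; friction equals the required value.

f ≈ 223 N (down the incline)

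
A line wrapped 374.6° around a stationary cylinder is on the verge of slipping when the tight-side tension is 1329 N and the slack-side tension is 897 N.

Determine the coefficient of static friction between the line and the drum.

T₂/T₁ = e^{μβ} → μ = ln(T₂/T₁)/β.
β = 374.6° = 6.538 rad.
μ = ln(1329/897)/6.538 = ln(1.482)/6.538 = 0.0601.

μ ≈ 0.0601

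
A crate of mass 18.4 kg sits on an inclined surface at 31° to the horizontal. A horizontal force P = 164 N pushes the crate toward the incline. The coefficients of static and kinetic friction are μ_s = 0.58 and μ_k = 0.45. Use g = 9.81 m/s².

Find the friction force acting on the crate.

f ≈ 47.6 N (down the incline)

Normal direction: N = m g cos θ + P sin θ = 239.2 N.
Along the incline, the net driving force (taking up-slope positive) is P cos θ − m g sin θ = 140.6 − 92.97 = 47.61 N, so equilibrium requires friction f = -47.61 N (down-slope).
The limit of static friction is μ_s N = 138.7 N.
Since 47.61 N is within the 138.7 N limit, the crate stays put and friction is exactly 47.6 N.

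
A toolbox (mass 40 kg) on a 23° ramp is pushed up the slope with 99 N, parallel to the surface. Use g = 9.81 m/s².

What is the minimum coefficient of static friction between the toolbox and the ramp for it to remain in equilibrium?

N = m g cos θ = 361.2 N.
Friction must make up the shortfall along the incline: f = m g sin θ − P = 153.3 − 99 = 54.32 N.
At the threshold f = μ_s N, so μ_s,min = 54.32/361.2 = 0.15.

μ_s,min ≈ 0.15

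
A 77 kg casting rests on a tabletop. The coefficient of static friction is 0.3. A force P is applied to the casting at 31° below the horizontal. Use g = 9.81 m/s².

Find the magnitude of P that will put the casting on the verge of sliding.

P ≈ 323 N

N = m g + P sin α (the push presses the casting into the tabletop).
At impending slip, P cos α = μ_s N = μ_s (m g + P sin α).
Solving: P (cos α − μ_s sin α) = μ_s m g → P = 0.3×755/(cos 31° − 0.3 sin 31°) = 227/0.7027 = 323 N.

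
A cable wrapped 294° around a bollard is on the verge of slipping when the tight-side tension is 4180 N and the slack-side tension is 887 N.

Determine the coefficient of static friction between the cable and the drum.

T₂/T₁ = e^{μβ} → μ = ln(T₂/T₁)/β.
β = 294° = 5.131 rad.
μ = ln(4180/887)/5.131 = ln(4.713)/5.131 = 0.302.

μ ≈ 0.302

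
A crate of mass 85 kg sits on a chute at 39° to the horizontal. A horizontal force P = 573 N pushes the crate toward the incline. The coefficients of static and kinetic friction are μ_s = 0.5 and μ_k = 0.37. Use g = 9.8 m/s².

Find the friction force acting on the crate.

Normal direction: N = m g cos θ + P sin θ = 1008 N.
Parallel to the incline: P cos θ − m g sin θ = 445.3 − 524.2 = -78.92 N; the friction needed to balance this is 78.92 N acting up the slope.
Maximum static friction: μ_s N = 0.5 × 1008 = 504 N.
Since 78.92 N is within the 504 N limit, the crate stays put and friction is exactly 78.9 N.

f ≈ 78.9 N (up the incline)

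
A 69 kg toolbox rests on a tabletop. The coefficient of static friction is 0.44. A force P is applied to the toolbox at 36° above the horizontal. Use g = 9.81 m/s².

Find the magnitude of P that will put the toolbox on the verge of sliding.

N = m g − P sin α (the pull lifts the toolbox).
At impending slip, P cos α = μ_s N = μ_s (m g − P sin α).
Solving: P (cos α + μ_s sin α) = μ_s m g → P = 0.44×677/(cos 36° + 0.44 sin 36°) = 298/1.068 = 279 N.

P ≈ 279 N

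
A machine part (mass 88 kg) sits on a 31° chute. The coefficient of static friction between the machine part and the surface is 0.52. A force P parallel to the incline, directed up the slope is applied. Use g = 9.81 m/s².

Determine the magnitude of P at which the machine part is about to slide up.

At impending motion up the slope, friction acts down-slope at its limit: f = μ_s N.
P is parallel to the surface, so N = m g cos θ = 740 N.
Along the incline: P = m g sin θ + μ_s N = 445 + 0.52×740 = 829 N.

P ≈ 829 N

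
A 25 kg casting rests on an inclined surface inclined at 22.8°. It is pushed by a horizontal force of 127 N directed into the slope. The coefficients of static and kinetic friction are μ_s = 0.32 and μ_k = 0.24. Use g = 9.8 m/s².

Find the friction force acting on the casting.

The horizontal push has a component P sin θ into the surface, so N = m g cos θ + P sin θ = 225.9 + 49.21 = 275.1 N.
Parallel to the incline: P cos θ − m g sin θ = 117.1 − 94.94 = 22.14 N; the friction needed to balance this is 22.14 N acting down the slope.
Maximum static friction: μ_s N = 0.32 × 275.1 = 88.02 N.
Since 22.14 N is within the 88.02 N limit, the casting stays put and friction is exactly 22.1 N.

f ≈ 22.1 N (down the incline)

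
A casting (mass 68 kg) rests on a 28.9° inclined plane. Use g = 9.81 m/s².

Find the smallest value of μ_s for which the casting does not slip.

μ_s,min ≈ 0.552

At the slip threshold m g sin θ = μ_s m g cos θ, so μ_s,min = tan θ.
μ_s,min = tan 28.9° = 0.552.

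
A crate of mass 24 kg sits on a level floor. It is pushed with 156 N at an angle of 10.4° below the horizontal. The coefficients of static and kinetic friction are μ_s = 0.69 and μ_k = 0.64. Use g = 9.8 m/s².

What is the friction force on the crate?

f ≈ 153 N

N = m g + P sin α = 235.2 + 156×sin 10.4° = 263.4 N.
Horizontally, friction must balance P cos α = 153.4 N.
μ_s N = 0.69 × 263.4 = 181.7 N.
153.4 ≤ 181.7 N → static; friction equals the required 153 N.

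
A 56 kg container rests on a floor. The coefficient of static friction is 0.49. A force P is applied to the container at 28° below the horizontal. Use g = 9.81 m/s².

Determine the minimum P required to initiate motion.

N = m g + P sin α (the push presses the container into the floor).
At impending slip, P cos α = μ_s N = μ_s (m g + P sin α).
Solving: P (cos α − μ_s sin α) = μ_s m g → P = 0.49×549/(cos 28° − 0.49 sin 28°) = 269/0.6529 = 412 N.

P ≈ 412 N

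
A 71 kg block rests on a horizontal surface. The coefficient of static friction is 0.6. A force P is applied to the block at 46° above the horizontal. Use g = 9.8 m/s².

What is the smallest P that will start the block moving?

P ≈ 371 N

N = m g − P sin α (the pull lifts the block).
At impending slip, P cos α = μ_s N = μ_s (m g − P sin α).
Solving: P (cos α + μ_s sin α) = μ_s m g → P = 0.6×696/(cos 46° + 0.6 sin 46°) = 417/1.126 = 371 N.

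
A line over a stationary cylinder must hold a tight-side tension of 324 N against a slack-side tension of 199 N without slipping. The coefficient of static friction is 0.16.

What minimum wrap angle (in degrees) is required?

β_min ≈ 175°

T₂/T₁ = e^{μβ} → β = ln(T₂/T₁)/μ.
β = ln(324/199)/0.16 = 0.4874/0.16 = 3.046 rad.
In degrees: β = 3.046 × 180/π = 175°.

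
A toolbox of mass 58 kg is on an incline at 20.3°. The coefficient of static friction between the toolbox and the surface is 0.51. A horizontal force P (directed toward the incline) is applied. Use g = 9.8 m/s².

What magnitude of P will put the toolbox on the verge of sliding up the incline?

At impending motion up the slope, friction acts down-slope at its limit: f = μ_s N.
Perpendicular to the incline: N = m g cos θ + P sin θ.
Along the incline: P cos θ = m g sin θ + μ_s N = m g sin θ + μ_s (m g cos θ + P sin θ).
Solving, P (cos θ − μ_s sin θ) = m g (sin θ + μ_s cos θ), so P = 58×9.8×(sin 20.3° + 0.51 cos 20.3°)/(cos 20.3° − 0.51 sin 20.3°) = 568×0.8253/0.761 = 616 N.

P ≈ 616 N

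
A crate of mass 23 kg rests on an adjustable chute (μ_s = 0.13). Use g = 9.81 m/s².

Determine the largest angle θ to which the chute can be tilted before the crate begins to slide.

θ_max ≈ 7.41°

At the slip threshold, m g sin θ = μ_s · m g cos θ, so tan θ = μ_s.
θ_max = arctan(0.13) = 7.41°.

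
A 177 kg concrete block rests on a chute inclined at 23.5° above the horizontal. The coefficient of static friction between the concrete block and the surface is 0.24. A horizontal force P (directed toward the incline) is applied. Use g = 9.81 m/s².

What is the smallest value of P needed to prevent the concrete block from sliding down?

P_min ≈ 306 N

The concrete block tends to slide down (tan θ > μ_s), so at the point of impending slip friction acts up-slope at its limit: f = μ_s N.
Perpendicular to the incline: N = m g cos θ + P sin θ.
Along the incline: P cos θ + μ_s N = m g sin θ, i.e. P cos θ + μ_s (m g cos θ + P sin θ) = m g sin θ.
Solving, P (cos θ + μ_s sin θ) = m g (sin θ − μ_s cos θ), so P = 1740×0.1787/1.013 = 306 N.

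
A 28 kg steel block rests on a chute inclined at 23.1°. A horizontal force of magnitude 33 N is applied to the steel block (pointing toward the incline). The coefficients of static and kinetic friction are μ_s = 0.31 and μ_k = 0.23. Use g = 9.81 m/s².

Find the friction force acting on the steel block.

Normal direction: N = m g cos θ + P sin θ = 265.6 N.
Along the incline, the net driving force (taking up-slope positive) is P cos θ − m g sin θ = 30.35 − 107.8 = -77.41 N, so equilibrium requires friction f = 77.41 N (up-slope).
Maximum static friction: μ_s N = 0.31 × 265.6 = 82.34 N.
Since 77.41 N is within the 82.34 N limit, the steel block stays put and friction is exactly 77.4 N.

f ≈ 77.4 N (up the incline)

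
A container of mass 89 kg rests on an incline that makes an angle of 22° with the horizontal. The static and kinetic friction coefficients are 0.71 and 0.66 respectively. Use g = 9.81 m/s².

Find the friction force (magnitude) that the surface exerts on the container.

f ≈ 327 N (up the incline)

The normal reaction is N = m g cos θ = 809.5 N.
For equilibrium along the incline, friction must balance the weight component: f = m g sin θ = 327.1 N up the slope.
Maximum static friction available: μ_s N = 0.71 × 809.5 = 574.8 N.
Since |327.1| ≤ 574.8 N, static friction is sufficient; f equals the required value, not μ_s N.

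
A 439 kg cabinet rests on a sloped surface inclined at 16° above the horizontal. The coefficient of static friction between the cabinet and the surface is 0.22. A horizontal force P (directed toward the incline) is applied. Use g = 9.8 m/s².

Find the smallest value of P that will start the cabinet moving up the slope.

At impending motion up the slope, friction acts down-slope at its limit: f = μ_s N.
Perpendicular to the incline: N = m g cos θ + P sin θ.
Along the incline: P cos θ = m g sin θ + μ_s N = m g sin θ + μ_s (m g cos θ + P sin θ).
Solving, P (cos θ − μ_s sin θ) = m g (sin θ + μ_s cos θ), so P = 439×9.8×(sin 16° + 0.22 cos 16°)/(cos 16° − 0.22 sin 16°) = 4300×0.4871/0.9006 = 2330 N.

P ≈ 2330 N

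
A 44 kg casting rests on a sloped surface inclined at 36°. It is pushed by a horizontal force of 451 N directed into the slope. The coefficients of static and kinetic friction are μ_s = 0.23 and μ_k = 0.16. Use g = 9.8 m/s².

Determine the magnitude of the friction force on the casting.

The horizontal push has a component P sin θ into the surface, so N = m g cos θ + P sin θ = 348.8 + 265.1 = 613.9 N.
Parallel to the incline: P cos θ − m g sin θ = 364.9 − 253.5 = 111.4 N; the friction needed to balance this is 111.4 N acting down the slope.
Maximum static friction: μ_s N = 0.23 × 613.9 = 141.2 N.
|f_req| = 111.4 ≤ 141.2 N → the casting is in equilibrium; friction equals the required value.

f ≈ 111 N (down the incline)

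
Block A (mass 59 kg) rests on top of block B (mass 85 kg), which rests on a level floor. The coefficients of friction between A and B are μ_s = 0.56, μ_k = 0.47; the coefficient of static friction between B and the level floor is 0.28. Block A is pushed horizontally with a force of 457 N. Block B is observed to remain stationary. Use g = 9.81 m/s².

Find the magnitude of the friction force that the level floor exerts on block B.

Between the blocks, N₁ = m_A g = 578.8 N.
Maximum static friction on A from B: μ_s N₁ = 0.56×578.8 = 324.1 N.
Since P = 457 N > 324.1 N, A slides on B; the A–B friction is kinetic: f₁ = μ_k N₁ = 0.47×578.8 = 272 N.
By Newton's third law B feels 272 N forward from A. With B stationary, the floor's static friction on B balances it: f₂ = 272 N (well within μ_s(m_A+m_B)g = 395.5 N).

f ≈ 272 N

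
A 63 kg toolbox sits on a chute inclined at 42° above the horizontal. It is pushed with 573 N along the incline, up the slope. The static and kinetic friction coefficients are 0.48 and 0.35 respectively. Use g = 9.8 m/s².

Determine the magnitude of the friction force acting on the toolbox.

Perpendicular to the surface, N = m g cos θ = 63·9.8·cos 42° = 458.8 N.
The friction needed for equilibrium is m g sin θ − P = 413.1 − 573 = -159.9 N, measured positive up-slope.
The static-friction ceiling is μ_s N = 0.48 × 458.8 = 220.2 N.
Since |-159.9| ≤ 220.2 N, the toolbox remains in static equilibrium and friction takes exactly the required value.

f ≈ 160 N (down the incline)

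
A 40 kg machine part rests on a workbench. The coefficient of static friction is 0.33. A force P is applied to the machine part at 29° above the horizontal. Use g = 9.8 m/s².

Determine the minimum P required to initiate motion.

P ≈ 125 N

N = m g − P sin α (the pull lifts the machine part).
At impending slip, P cos α = μ_s N = μ_s (m g − P sin α).
Solving: P (cos α + μ_s sin α) = μ_s m g → P = 0.33×392/(cos 29° + 0.33 sin 29°) = 129/1.035 = 125 N.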